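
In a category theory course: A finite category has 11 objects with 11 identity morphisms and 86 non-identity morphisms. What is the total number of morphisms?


Each object has an identity morphism, giving 11 identities.
Adding the 86 non-identity morphisms:
Total = 11 + 86 = 97

97


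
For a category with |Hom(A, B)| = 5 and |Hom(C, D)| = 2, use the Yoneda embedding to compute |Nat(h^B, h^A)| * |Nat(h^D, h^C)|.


By the Yoneda lemma, Nat(h^B, h^A) is isomorphic to Hom(A, B),
so |Nat(h^B, h^A)| = |Hom(A, B)| and |Nat(h^D, h^C)| = |Hom(C, D)|.
|Hom(A, B)| = 5, |Hom(C, D)| = 2.
|Nat(h^B, h^A) x Nat(h^D, h^C)| = 5 * 2 = 10

10


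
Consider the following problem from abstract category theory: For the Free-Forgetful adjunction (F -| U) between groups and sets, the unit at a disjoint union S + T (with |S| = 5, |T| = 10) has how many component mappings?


The unit eta_X: X -> U(F(X)) of the Free-Forgetful adjunction
maps each element of X to a generator of F(X). For X = S + T (disjoint
union in Set), |S + T| = |S| + |T|.
Total mappings = 5 + 10 = 15.

15


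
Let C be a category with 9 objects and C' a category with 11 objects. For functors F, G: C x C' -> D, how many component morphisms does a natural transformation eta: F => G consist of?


A natural transformation eta: F => G assigns one component morphism per
object of the domain category.
The domain is the product category C x C', so
|Ob(C x C')| = |Ob(C)| * |Ob(C')| = 9 * 11 = 99.
Therefore eta has 99 component morphisms.

99


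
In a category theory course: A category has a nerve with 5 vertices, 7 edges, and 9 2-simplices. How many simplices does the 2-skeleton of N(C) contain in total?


The 2-skeleton of the nerve N(C) consists of simplices in dimensions 0, 1, 2:
  |N(C)_0| = 5 (objects)
  |N(C)_1| = 7 (morphisms)
  |N(C)_2| = 9 (composable pairs)
Total = 5 + 7 + 9 = 21

21


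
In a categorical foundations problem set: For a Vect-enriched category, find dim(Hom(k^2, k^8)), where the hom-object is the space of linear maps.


In Vect-enriched categories, Hom(k^n, k^m) is the space of m x n matrices.
dim(Hom(k^2, k^8)) = 8 * 2 = 16

16


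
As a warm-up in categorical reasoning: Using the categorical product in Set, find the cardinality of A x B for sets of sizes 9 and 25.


In Set, the product A x B is the Cartesian product.
By the universal property, |A x B| = |A| * |B|.
|A x B| = 9 * 25 = 225

225


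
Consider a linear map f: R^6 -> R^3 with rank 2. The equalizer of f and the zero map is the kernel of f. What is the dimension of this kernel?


The equalizer of f and the zero map is ker(f).
By the rank-nullity theorem: dim(ker(f)) = dim(domain) - rank(f).
dim(ker(f)) = 6 - 2 = 4

4


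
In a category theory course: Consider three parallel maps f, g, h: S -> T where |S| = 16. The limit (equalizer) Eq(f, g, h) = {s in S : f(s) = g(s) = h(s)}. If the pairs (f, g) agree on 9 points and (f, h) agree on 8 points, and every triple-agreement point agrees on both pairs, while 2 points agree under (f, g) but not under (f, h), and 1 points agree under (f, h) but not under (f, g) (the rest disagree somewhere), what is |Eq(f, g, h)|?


Eq(f, g, h) is the triple-agreement set: points in S where all three
maps take the same value. Using inclusion-exclusion on the pairwise data:
Pair (f, g) agrees on 9 points; pair (f, h) on 8 points.
Points agreeing under (f, g) but not (f, h) = 2; under (f, h) but not (f, g) = 1.
Triple-agreement = agreement-in-(f, g) minus points that agree under (f, g) but not (f, h):
|Eq(f, g, h)| = 9 - 2 = 7
(cross-check via (f, h): 8 - 1 = 7.)

7


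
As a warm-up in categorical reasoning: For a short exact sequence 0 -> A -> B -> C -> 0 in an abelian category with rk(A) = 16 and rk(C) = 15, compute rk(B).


For a short exact sequence 0 -> A -> B -> C -> 0,
rank is additive: rank(B) = rank(A) + rank(C).
rank(B) = 16 + 15 = 31

31


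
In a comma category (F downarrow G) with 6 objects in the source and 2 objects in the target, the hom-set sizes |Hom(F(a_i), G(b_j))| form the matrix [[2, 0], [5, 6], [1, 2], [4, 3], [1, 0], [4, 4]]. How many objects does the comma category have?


Objects of (F downarrow G) are triples (a, b, h: F(a)->G(b)).
The count equals the sum of all entries in the hom-matrix.
sum(row 0) = 2
sum(row 1) = 11
sum(row 2) = 3
sum(row 3) = 7
sum(row 4) = 1
sum(row 5) = 8
Grand total = 32

32


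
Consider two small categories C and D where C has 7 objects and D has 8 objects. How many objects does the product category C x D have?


The product category C x D has objects that are pairs (c, d).
Number of pairs = |Ob(C)| * |Ob(D)| = 7 * 8 = 56

56


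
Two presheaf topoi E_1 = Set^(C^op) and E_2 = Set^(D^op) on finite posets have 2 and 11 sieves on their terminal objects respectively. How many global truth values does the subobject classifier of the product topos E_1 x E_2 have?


In a product of presheaf topoi E_1 x E_2, the subobject classifier
is Omega = Omega_1 x Omega_2 (componentwise), so
|Omega(top)| = |Omega_1(top_1)| * |Omega_2(top_2)|.
= 2 * 11 = 22.

22


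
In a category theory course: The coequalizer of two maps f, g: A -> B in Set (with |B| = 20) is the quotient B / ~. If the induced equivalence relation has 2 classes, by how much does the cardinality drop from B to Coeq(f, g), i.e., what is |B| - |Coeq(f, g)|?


The coequalizer Coeq(f, g) = B / ~ has one element per equivalence class.
|B| = 20, |Coeq(f, g)| = 2.
|B| - |Coeq(f, g)| = 20 - 2 = 18.

18


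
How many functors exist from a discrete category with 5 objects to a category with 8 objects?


A functor from a discrete category C to D is determined by
where each object maps. Each of the 5 objects of C can map
to any of the 8 objects of D independently.
Number of functors = 8^5 = 32768

32768


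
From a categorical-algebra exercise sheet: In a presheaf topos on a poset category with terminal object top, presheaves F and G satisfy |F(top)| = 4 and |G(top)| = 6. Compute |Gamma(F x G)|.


Global sections of a presheaf on a poset with terminal top satisfy
Gamma(H) ~ H(top). Presheaves admit pointwise products, so
(F x G)(top) = F(top) x G(top) (Cartesian product).
|Gamma(F x G)| = |F(top)| * |G(top)| = 4 * 6 = 24.

24


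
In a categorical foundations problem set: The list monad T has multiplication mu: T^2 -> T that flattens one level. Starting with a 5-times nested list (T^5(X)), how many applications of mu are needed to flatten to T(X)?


Each application of mu: T^2 -> T removes one layer of nesting.
Starting at depth 5 (i.e., T^5(X)), we need to reach T(X).
Number of mu applications = 5 - 1 = 4

4


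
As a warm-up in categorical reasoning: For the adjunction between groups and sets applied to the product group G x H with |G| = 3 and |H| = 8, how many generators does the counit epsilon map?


The counit epsilon_K: F(U(K)) -> K of the Free-Forgetful adjunction
maps |K| generators of F(U(K)) into K. For K = G x H (the product group),
|G x H| = |G| * |H|.
Total generators mapped = 3 * 8 = 24.

24


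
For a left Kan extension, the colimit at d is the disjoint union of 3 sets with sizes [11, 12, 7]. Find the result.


Pointwise, the left Kan extension (Lan_F H)(d) is the colimit, indexed
by the comma category (F downarrow d), of H composed with the
projection (F downarrow d) -> C. Here that colimit is given
as a coproduct (disjoint union) of sets, so its cardinality is the
sum of the sizes of the summands.
Coproduct of sets with sizes: 11 + 12 + 7
= 30

30


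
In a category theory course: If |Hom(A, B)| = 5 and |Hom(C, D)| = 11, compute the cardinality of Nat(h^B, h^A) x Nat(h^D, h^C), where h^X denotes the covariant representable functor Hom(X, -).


By the Yoneda lemma, Nat(h^B, h^A) is isomorphic to Hom(A, B),
so |Nat(h^B, h^A)| = |Hom(A, B)| and |Nat(h^D, h^C)| = |Hom(C, D)|.
|Hom(A, B)| = 5, |Hom(C, D)| = 11.
|Nat(h^B, h^A) x Nat(h^D, h^C)| = 5 * 11 = 55

55


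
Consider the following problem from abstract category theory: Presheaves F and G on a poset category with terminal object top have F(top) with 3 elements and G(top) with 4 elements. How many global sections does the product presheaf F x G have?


Global sections of a presheaf on a poset with terminal top satisfy
Gamma(H) ~ H(top). Presheaves admit pointwise products, so
(F x G)(top) = F(top) x G(top) (Cartesian product).
|Gamma(F x G)| = |F(top)| * |G(top)| = 3 * 4 = 12.

12


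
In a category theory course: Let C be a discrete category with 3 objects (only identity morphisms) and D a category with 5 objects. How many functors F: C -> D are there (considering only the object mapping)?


A functor from a discrete category C to D is determined by
where each object maps. Each of the 3 objects of C can map
to any of the 5 objects of D independently.
Number of functors = 5^3 = 125

125


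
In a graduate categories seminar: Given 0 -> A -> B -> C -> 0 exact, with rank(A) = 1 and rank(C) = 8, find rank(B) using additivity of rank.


For a short exact sequence 0 -> A -> B -> C -> 0,
rank is additive: rank(B) = rank(A) + rank(C).
rank(B) = 1 + 8 = 9

9


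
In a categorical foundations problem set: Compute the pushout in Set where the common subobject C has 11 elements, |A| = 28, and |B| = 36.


The pushout A +_C B identifies the images of C in A and B.
|A +_C B| = |A| + |B| - |C| (for injections).
= 28 + 36 - 11 = 53

53


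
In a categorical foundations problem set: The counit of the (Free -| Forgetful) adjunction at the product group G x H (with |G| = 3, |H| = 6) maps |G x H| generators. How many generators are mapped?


The counit epsilon_K: F(U(K)) -> K of the Free-Forgetful adjunction
maps |K| generators of F(U(K)) into K. For K = G x H (the product group),
|G x H| = |G| * |H|.
Total generators mapped = 3 * 6 = 18.

18


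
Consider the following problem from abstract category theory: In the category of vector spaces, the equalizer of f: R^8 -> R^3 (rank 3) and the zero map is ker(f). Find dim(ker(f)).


The equalizer of f and the zero map is ker(f).
By the rank-nullity theorem: dim(ker(f)) = dim(domain) - rank(f).
dim(ker(f)) = 8 - 3 = 5

5


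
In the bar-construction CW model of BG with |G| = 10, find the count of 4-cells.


In the bar-construction CW model of BG, the n-cells are indexed by
n-tuples [g_1|...|g_n] of non-identity elements of G (degenerate
simplices with some g_i = e do not contribute cells), so there are
(|G| - 1)^n n-cells.
For dim = 4 with |G| = 10:
cells = (10 - 1)^4 = 9^4 = 6561

6561


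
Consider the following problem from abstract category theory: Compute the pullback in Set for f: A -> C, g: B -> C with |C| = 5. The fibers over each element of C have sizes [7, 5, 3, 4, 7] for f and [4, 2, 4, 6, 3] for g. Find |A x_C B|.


The pullback A x_C B consists of pairs (a, b) with f(a) = g(b).
For each element c in C, the fiber product has |f^-1(c)| * |g^-1(c)| elements.
Summing over C: 7 * 4 + 5 * 2 + 3 * 4 + 4 * 6 + 7 * 3
= 28 + 10 + 12 + 24 + 21 = 95

95


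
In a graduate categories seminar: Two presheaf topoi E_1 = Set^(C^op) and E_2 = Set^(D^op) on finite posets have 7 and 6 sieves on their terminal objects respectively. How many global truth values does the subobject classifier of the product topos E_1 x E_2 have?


In a product of presheaf topoi E_1 x E_2, the subobject classifier
is Omega = Omega_1 x Omega_2 (componentwise), so
|Omega(top)| = |Omega_1(top_1)| * |Omega_2(top_2)|.
= 7 * 6 = 42.

42


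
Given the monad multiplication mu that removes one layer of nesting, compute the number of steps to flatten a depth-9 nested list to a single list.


Each application of mu: T^2 -> T removes one layer of nesting.
Starting at depth 9 (i.e., T^9(X)), we need to reach T(X).
Number of mu applications = 9 - 1 = 8

8


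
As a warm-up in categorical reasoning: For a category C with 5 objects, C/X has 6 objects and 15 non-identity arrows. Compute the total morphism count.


In the slice category C/X, objects are morphisms to X.
Identity morphisms: 6 (one per object of C/X).
Non-identity morphisms: 15.
Total = 6 + 15 = 21

21


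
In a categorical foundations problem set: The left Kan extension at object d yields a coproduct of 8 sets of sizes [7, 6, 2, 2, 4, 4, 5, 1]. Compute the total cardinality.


Pointwise, the left Kan extension (Lan_F H)(d) is the colimit, indexed
by the comma category (F downarrow d), of H composed with the
projection (F downarrow d) -> C. Here that colimit is given
as a coproduct (disjoint union) of sets, so its cardinality is the
sum of the sizes of the summands.
Coproduct of sets with sizes: 7 + 6 + 2 + 2 + 4 + 4 + 5 + 1
= 31

31


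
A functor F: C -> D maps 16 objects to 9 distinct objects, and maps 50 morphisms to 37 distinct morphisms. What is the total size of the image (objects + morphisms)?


The image of F consists of distinct objects and distinct morphisms.
|Im(F)| on objects = 9
|Im(F)| on morphisms = 37
Total image cardinality = 9 + 37 = 46

46


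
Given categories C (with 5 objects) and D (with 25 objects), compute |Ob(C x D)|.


The product category C x D has objects that are pairs (c, d).
Number of pairs = |Ob(C)| * |Ob(D)| = 5 * 25 = 125

125


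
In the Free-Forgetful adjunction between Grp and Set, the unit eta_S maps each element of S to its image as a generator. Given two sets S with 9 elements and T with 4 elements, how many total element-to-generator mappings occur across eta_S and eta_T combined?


The unit eta_X: X -> U(F(X)) of the Free-Forgetful adjunction
maps each element of X to a generator of F(X). For X = S + T (disjoint
union in Set), |S + T| = |S| + |T|.
Total mappings = 9 + 4 = 13.

13


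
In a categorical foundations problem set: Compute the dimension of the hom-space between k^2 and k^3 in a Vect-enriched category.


In Vect-enriched categories, Hom(k^n, k^m) is the space of m x n matrices.
dim(Hom(k^2, k^3)) = 3 * 2 = 6

6


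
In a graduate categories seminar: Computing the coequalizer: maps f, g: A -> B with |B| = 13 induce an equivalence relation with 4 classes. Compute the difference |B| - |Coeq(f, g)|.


The coequalizer Coeq(f, g) = B / ~ has one element per equivalence class.
|B| = 13, |Coeq(f, g)| = 4.
|B| - |Coeq(f, g)| = 13 - 4 = 9.

9


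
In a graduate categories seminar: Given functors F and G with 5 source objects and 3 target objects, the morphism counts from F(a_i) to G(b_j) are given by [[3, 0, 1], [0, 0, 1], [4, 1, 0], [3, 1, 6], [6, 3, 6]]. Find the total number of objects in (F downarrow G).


Objects of (F downarrow G) are triples (a, b, h: F(a)->G(b)).
The count equals the sum of all entries in the hom-matrix.
sum(row 0) = 4
sum(row 1) = 1
sum(row 2) = 5
sum(row 3) = 10
sum(row 4) = 15
Grand total = 35

35


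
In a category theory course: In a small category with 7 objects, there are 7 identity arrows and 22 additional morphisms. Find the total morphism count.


Each object has an identity morphism, giving 7 identities.
Adding the 22 non-identity morphisms:
Total = 7 + 22 = 29

29


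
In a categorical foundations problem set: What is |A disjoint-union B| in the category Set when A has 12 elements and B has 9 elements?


In Set, the coproduct A + B is the disjoint union.
|A + B| = |A| + |B| = 12 + 9 = 21

21


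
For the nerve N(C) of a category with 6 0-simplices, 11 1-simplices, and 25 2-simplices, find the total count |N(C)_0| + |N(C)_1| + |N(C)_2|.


The 2-skeleton of the nerve N(C) consists of simplices in dimensions 0, 1, 2:
  |N(C)_0| = 6 (objects)
  |N(C)_1| = 11 (morphisms)
  |N(C)_2| = 25 (composable pairs)
Total = 6 + 11 + 25 = 42

42


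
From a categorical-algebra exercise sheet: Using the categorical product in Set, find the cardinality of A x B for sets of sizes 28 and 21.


In Set, the product A x B is the Cartesian product.
By the universal property, |A x B| = |A| * |B|.
|A x B| = 28 * 21 = 588

588


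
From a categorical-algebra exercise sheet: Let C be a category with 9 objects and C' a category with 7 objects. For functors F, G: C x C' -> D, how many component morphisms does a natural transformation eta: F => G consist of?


A natural transformation eta: F => G assigns one component morphism per
object of the domain category.
The domain is the product category C x C', so
|Ob(C x C')| = |Ob(C)| * |Ob(C')| = 9 * 7 = 63.
Therefore eta has 63 component morphisms.

63


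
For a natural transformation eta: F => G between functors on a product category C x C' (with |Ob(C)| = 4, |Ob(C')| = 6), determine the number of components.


A natural transformation eta: F => G assigns one component morphism per
object of the domain category.
The domain is the product category C x C', so
|Ob(C x C')| = |Ob(C)| * |Ob(C')| = 4 * 6 = 24.
Therefore eta has 24 component morphisms.

24


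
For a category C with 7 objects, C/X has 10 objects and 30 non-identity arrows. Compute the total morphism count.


In the slice category C/X, objects are morphisms to X.
Identity morphisms: 10 (one per object of C/X).
Non-identity morphisms: 30.
Total = 10 + 30 = 40

40


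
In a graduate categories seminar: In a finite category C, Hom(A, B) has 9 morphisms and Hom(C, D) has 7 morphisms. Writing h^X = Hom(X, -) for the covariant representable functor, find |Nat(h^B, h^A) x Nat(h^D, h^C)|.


By the Yoneda lemma, Nat(h^B, h^A) is isomorphic to Hom(A, B),
so |Nat(h^B, h^A)| = |Hom(A, B)| and |Nat(h^D, h^C)| = |Hom(C, D)|.
|Hom(A, B)| = 9, |Hom(C, D)| = 7.
|Nat(h^B, h^A) x Nat(h^D, h^C)| = 9 * 7 = 63

63


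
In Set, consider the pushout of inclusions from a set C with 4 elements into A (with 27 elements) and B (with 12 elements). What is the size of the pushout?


The pushout A +_C B identifies the images of C in A and B.
|A +_C B| = |A| + |B| - |C| (for injections).
= 27 + 12 - 4 = 35

35


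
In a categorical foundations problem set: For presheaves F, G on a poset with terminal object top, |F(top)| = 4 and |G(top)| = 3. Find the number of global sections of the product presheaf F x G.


Global sections of a presheaf on a poset with terminal top satisfy
Gamma(H) ~ H(top). Presheaves admit pointwise products, so
(F x G)(top) = F(top) x G(top) (Cartesian product).
|Gamma(F x G)| = |F(top)| * |G(top)| = 4 * 3 = 12.

12


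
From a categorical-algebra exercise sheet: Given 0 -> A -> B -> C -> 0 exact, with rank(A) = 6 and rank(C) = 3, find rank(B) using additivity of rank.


For a short exact sequence 0 -> A -> B -> C -> 0,
rank is additive: rank(B) = rank(A) + rank(C).
rank(B) = 6 + 3 = 9

9


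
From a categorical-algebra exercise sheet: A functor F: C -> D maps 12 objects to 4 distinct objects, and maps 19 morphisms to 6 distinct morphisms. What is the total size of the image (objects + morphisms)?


The image of F consists of distinct objects and distinct morphisms.
|Im(F)| on objects = 4
|Im(F)| on morphisms = 6
Total image cardinality = 4 + 6 = 10

10


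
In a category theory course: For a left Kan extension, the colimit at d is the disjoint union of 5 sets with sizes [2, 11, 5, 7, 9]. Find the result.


Pointwise, the left Kan extension (Lan_F H)(d) is the colimit, indexed
by the comma category (F downarrow d), of H composed with the
projection (F downarrow d) -> C. Here that colimit is given
as a coproduct (disjoint union) of sets, so its cardinality is the
sum of the sizes of the summands.
Coproduct of sets with sizes: 2 + 11 + 5 + 7 + 9
= 34

34


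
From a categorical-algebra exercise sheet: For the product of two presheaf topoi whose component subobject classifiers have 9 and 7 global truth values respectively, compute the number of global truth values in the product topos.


In a product of presheaf topoi E_1 x E_2, the subobject classifier
is Omega = Omega_1 x Omega_2 (componentwise), so
|Omega(top)| = |Omega_1(top_1)| * |Omega_2(top_2)|.
= 9 * 7 = 63.

63


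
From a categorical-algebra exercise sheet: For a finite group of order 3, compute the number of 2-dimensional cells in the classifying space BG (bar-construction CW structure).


In the bar-construction CW model of BG, the n-cells are indexed by
n-tuples [g_1|...|g_n] of non-identity elements of G (degenerate
simplices with some g_i = e do not contribute cells), so there are
(|G| - 1)^n n-cells.
For dim = 2 with |G| = 3:
cells = (3 - 1)^2 = 2^2 = 4

4


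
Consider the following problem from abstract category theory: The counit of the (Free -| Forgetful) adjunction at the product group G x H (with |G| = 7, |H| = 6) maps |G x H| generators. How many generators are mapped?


The counit epsilon_K: F(U(K)) -> K of the Free-Forgetful adjunction
maps |K| generators of F(U(K)) into K. For K = G x H (the product group),
|G x H| = |G| * |H|.
Total generators mapped = 7 * 6 = 42.

42


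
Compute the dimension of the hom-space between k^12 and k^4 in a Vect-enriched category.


In Vect-enriched categories, Hom(k^n, k^m) is the space of m x n matrices.
dim(Hom(k^12, k^4)) = 4 * 12 = 48

48


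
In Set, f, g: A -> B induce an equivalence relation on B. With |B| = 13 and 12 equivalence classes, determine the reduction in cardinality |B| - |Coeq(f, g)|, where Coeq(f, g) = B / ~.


The coequalizer Coeq(f, g) = B / ~ has one element per equivalence class.
|B| = 13, |Coeq(f, g)| = 12.
|B| - |Coeq(f, g)| = 13 - 12 = 1.

1


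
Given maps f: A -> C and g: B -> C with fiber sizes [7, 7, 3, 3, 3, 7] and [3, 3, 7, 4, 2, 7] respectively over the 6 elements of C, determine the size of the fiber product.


The pullback A x_C B consists of pairs (a, b) with f(a) = g(b).
For each element c in C, the fiber product has |f^-1(c)| * |g^-1(c)| elements.
Summing over C: 7 * 3 + 7 * 3 + 3 * 7 + 3 * 4 + 3 * 2 + 7 * 7
= 21 + 21 + 21 + 12 + 6 + 49 = 130

130


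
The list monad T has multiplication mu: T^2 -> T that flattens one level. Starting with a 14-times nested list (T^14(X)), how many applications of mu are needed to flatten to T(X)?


Each application of mu: T^2 -> T removes one layer of nesting.
Starting at depth 14 (i.e., T^14(X)), we need to reach T(X).
Number of mu applications = 14 - 1 = 13

13


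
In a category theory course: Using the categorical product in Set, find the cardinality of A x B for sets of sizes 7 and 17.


In Set, the product A x B is the Cartesian product.
By the universal property, |A x B| = |A| * |B|.
|A x B| = 7 * 17 = 119

119


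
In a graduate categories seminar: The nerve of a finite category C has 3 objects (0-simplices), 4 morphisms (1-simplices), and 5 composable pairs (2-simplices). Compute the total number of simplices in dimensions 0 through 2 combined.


The 2-skeleton of the nerve N(C) consists of simplices in dimensions 0, 1, 2:
  |N(C)_0| = 3 (objects)
  |N(C)_1| = 4 (morphisms)
  |N(C)_2| = 5 (composable pairs)
Total = 3 + 4 + 5 = 12

12


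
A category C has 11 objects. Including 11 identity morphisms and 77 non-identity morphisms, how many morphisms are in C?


Each object has an identity morphism, giving 11 identities.
Adding the 77 non-identity morphisms:
Total = 11 + 77 = 88

88


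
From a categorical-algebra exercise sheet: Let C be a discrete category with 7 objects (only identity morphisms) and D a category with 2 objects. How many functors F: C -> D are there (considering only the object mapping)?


A functor from a discrete category C to D is determined by
where each object maps. Each of the 7 objects of C can map
to any of the 2 objects of D independently.
Number of functors = 2^7 = 128

128


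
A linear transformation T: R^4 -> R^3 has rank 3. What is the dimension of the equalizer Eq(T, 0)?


The equalizer of f and the zero map is ker(f).
By the rank-nullity theorem: dim(ker(f)) = dim(domain) - rank(f).
dim(ker(f)) = 4 - 3 = 1

1


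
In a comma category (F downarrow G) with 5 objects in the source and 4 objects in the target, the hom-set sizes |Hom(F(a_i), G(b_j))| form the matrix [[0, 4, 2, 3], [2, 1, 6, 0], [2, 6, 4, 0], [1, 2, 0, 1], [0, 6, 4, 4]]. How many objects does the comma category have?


Objects of (F downarrow G) are triples (a, b, h: F(a)->G(b)).
The count equals the sum of all entries in the hom-matrix.
sum(row 0) = 9
sum(row 1) = 9
sum(row 2) = 12
sum(row 3) = 4
sum(row 4) = 14
Grand total = 48

48


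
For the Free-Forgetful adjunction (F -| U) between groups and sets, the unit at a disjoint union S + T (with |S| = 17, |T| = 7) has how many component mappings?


The unit eta_X: X -> U(F(X)) of the Free-Forgetful adjunction
maps each element of X to a generator of F(X). For X = S + T (disjoint
union in Set), |S + T| = |S| + |T|.
Total mappings = 17 + 7 = 24.

24


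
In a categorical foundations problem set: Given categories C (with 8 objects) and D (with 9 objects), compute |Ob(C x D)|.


The product category C x D has objects that are pairs (c, d).
Number of pairs = |Ob(C)| * |Ob(D)| = 8 * 9 = 72

72


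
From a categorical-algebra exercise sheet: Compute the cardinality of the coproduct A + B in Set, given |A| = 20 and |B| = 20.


In Set, the coproduct A + B is the disjoint union.
|A + B| = |A| + |B| = 20 + 20 = 40

40


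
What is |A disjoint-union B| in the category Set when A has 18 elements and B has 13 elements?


In Set, the coproduct A + B is the disjoint union.
|A + B| = |A| + |B| = 18 + 13 = 31

31


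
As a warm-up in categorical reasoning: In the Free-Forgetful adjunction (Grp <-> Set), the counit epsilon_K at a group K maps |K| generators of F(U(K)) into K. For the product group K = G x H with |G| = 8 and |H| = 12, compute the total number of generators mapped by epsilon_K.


The counit epsilon_K: F(U(K)) -> K of the Free-Forgetful adjunction
maps |K| generators of F(U(K)) into K. For K = G x H (the product group),
|G x H| = |G| * |H|.
Total generators mapped = 8 * 12 = 96.

96


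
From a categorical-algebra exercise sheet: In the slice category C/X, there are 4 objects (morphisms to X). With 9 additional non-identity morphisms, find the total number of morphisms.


In the slice category C/X, objects are morphisms to X.
Identity morphisms: 4 (one per object of C/X).
Non-identity morphisms: 9.
Total = 4 + 9 = 13

13


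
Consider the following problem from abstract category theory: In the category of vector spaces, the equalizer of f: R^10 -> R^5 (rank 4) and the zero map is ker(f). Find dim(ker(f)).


The equalizer of f and the zero map is ker(f).
By the rank-nullity theorem: dim(ker(f)) = dim(domain) - rank(f).
dim(ker(f)) = 10 - 4 = 6

6


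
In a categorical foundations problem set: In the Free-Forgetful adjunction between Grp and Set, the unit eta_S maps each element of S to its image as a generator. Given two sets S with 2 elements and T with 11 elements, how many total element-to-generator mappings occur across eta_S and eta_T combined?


The unit eta_X: X -> U(F(X)) of the Free-Forgetful adjunction
maps each element of X to a generator of F(X). For X = S + T (disjoint
union in Set), |S + T| = |S| + |T|.
Total mappings = 2 + 11 = 13.

13


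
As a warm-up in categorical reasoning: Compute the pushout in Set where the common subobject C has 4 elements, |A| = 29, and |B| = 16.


The pushout A +_C B identifies the images of C in A and B.
|A +_C B| = |A| + |B| - |C| (for injections).
= 29 + 16 - 4 = 41

41


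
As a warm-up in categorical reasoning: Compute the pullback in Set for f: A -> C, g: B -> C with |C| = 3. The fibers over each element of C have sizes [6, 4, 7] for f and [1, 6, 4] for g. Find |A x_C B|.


The pullback A x_C B consists of pairs (a, b) with f(a) = g(b).
For each element c in C, the fiber product has |f^-1(c)| * |g^-1(c)| elements.
Summing over C: 6 * 1 + 4 * 6 + 7 * 4
= 6 + 24 + 28 = 58

58


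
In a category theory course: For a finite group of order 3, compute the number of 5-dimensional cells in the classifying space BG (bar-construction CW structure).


In the bar-construction CW model of BG, the n-cells are indexed by
n-tuples [g_1|...|g_n] of non-identity elements of G (degenerate
simplices with some g_i = e do not contribute cells), so there are
(|G| - 1)^n n-cells.
For dim = 5 with |G| = 3:
cells = (3 - 1)^5 = 2^5 = 32

32


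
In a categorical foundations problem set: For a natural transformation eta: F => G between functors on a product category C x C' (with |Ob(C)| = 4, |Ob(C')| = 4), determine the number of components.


A natural transformation eta: F => G assigns one component morphism per
object of the domain category.
The domain is the product category C x C', so
|Ob(C x C')| = |Ob(C)| * |Ob(C')| = 4 * 4 = 16.
Therefore eta has 16 component morphisms.

16


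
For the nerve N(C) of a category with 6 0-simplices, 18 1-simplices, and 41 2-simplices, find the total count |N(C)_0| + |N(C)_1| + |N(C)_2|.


The 2-skeleton of the nerve N(C) consists of simplices in dimensions 0, 1, 2:
  |N(C)_0| = 6 (objects)
  |N(C)_1| = 18 (morphisms)
  |N(C)_2| = 41 (composable pairs)
Total = 6 + 18 + 41 = 65

65


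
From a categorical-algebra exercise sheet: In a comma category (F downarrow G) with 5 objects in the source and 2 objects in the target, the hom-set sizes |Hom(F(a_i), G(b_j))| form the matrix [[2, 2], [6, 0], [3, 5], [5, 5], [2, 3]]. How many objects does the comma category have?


Objects of (F downarrow G) are triples (a, b, h: F(a)->G(b)).
The count equals the sum of all entries in the hom-matrix.
sum(row 0) = 4
sum(row 1) = 6
sum(row 2) = 8
sum(row 3) = 10
sum(row 4) = 5
Grand total = 33

33


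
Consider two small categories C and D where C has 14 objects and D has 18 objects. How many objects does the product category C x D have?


The product category C x D has objects that are pairs (c, d).
Number of pairs = |Ob(C)| * |Ob(D)| = 14 * 18 = 252

252


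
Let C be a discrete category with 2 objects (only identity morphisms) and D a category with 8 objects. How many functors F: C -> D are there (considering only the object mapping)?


A functor from a discrete category C to D is determined by
where each object maps. Each of the 2 objects of C can map
to any of the 8 objects of D independently.
Number of functors = 8^2 = 64

64


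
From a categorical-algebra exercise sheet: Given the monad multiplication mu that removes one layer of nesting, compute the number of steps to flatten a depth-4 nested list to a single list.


Each application of mu: T^2 -> T removes one layer of nesting.
Starting at depth 4 (i.e., T^4(X)), we need to reach T(X).
Number of mu applications = 4 - 1 = 3

3


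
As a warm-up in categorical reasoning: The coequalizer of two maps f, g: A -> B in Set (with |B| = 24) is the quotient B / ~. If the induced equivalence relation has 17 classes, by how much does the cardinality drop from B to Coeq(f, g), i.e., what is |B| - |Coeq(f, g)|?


The coequalizer Coeq(f, g) = B / ~ has one element per equivalence class.
|B| = 24, |Coeq(f, g)| = 17.
|B| - |Coeq(f, g)| = 24 - 17 = 7.

7


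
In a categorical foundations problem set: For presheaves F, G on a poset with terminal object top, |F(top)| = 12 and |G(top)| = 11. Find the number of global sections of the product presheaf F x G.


Global sections of a presheaf on a poset with terminal top satisfy
Gamma(H) ~ H(top). Presheaves admit pointwise products, so
(F x G)(top) = F(top) x G(top) (Cartesian product).
|Gamma(F x G)| = |F(top)| * |G(top)| = 12 * 11 = 132.

132


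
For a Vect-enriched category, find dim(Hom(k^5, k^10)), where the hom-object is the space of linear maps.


In Vect-enriched categories, Hom(k^n, k^m) is the space of m x n matrices.
dim(Hom(k^5, k^10)) = 10 * 5 = 50

50


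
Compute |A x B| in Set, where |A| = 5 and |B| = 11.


In Set, the product A x B is the Cartesian product.
By the universal property, |A x B| = |A| * |B|.
|A x B| = 5 * 11 = 55

55


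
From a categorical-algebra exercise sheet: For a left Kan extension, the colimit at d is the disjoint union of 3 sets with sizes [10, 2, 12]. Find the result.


Pointwise, the left Kan extension (Lan_F H)(d) is the colimit, indexed
by the comma category (F downarrow d), of H composed with the
projection (F downarrow d) -> C. Here that colimit is given
as a coproduct (disjoint union) of sets, so its cardinality is the
sum of the sizes of the summands.
Coproduct of sets with sizes: 10 + 2 + 12
= 24

24


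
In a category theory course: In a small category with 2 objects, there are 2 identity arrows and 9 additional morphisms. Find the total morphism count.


Each object has an identity morphism, giving 2 identities.
Adding the 9 non-identity morphisms:
Total = 2 + 9 = 11

11


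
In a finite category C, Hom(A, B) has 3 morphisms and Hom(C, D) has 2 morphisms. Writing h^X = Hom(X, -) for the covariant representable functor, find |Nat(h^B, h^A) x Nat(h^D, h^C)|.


By the Yoneda lemma, Nat(h^B, h^A) is isomorphic to Hom(A, B),
so |Nat(h^B, h^A)| = |Hom(A, B)| and |Nat(h^D, h^C)| = |Hom(C, D)|.
|Hom(A, B)| = 3, |Hom(C, D)| = 2.
|Nat(h^B, h^A) x Nat(h^D, h^C)| = 3 * 2 = 6

6


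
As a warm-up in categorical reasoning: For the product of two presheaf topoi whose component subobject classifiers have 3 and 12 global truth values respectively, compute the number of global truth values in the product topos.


In a product of presheaf topoi E_1 x E_2, the subobject classifier
is Omega = Omega_1 x Omega_2 (componentwise), so
|Omega(top)| = |Omega_1(top_1)| * |Omega_2(top_2)|.
= 3 * 12 = 36.

36


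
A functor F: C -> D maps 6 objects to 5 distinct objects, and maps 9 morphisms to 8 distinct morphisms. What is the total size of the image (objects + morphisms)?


The image of F consists of distinct objects and distinct morphisms.
|Im(F)| on objects = 5
|Im(F)| on morphisms = 8
Total image cardinality = 5 + 8 = 13

13


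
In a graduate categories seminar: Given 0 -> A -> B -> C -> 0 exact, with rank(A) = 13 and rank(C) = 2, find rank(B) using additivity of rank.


For a short exact sequence 0 -> A -> B -> C -> 0,
rank is additive: rank(B) = rank(A) + rank(C).
rank(B) = 13 + 2 = 15

15


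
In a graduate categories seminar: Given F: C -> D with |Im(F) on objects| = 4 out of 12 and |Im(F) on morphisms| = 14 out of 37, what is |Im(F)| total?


The image of F consists of distinct objects and distinct morphisms.
|Im(F)| on objects = 4
|Im(F)| on morphisms = 14
Total image cardinality = 4 + 14 = 18

18


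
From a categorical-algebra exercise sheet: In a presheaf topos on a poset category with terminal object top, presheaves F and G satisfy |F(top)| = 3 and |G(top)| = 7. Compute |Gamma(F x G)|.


Global sections of a presheaf on a poset with terminal top satisfy
Gamma(H) ~ H(top). Presheaves admit pointwise products, so
(F x G)(top) = F(top) x G(top) (Cartesian product).
|Gamma(F x G)| = |F(top)| * |G(top)| = 3 * 7 = 21.

21


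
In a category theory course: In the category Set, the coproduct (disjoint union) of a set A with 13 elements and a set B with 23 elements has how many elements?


In Set, the coproduct A + B is the disjoint union.
|A + B| = |A| + |B| = 13 + 23 = 36

36


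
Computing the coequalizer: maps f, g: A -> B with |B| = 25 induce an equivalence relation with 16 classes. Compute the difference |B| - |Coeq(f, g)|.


The coequalizer Coeq(f, g) = B / ~ has one element per equivalence class.
|B| = 25, |Coeq(f, g)| = 16.
|B| - |Coeq(f, g)| = 25 - 16 = 9.

9


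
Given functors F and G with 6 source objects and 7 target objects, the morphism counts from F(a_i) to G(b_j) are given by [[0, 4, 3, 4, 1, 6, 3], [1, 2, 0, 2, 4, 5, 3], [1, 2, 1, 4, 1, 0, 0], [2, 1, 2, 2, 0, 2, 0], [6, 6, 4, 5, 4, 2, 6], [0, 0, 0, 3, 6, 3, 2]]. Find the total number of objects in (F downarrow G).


Objects of (F downarrow G) are triples (a, b, h: F(a)->G(b)).
The count equals the sum of all entries in the hom-matrix.
sum(row 0) = 21
sum(row 1) = 17
sum(row 2) = 9
sum(row 3) = 9
sum(row 4) = 33
sum(row 5) = 14
Grand total = 103

103


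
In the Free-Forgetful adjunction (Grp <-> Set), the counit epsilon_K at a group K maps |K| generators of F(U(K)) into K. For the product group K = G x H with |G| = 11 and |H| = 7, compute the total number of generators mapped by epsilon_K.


The counit epsilon_K: F(U(K)) -> K of the Free-Forgetful adjunction
maps |K| generators of F(U(K)) into K. For K = G x H (the product group),
|G x H| = |G| * |H|.
Total generators mapped = 11 * 7 = 77.

77


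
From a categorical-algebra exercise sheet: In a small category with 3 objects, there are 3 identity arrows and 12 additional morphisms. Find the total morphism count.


Each object has an identity morphism, giving 3 identities.
Adding the 12 non-identity morphisms:
Total = 3 + 12 = 15

15


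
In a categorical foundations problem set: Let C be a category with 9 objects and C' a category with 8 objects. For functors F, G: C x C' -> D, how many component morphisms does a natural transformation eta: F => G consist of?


A natural transformation eta: F => G assigns one component morphism per
object of the domain category.
The domain is the product category C x C', so
|Ob(C x C')| = |Ob(C)| * |Ob(C')| = 9 * 8 = 72.
Therefore eta has 72 component morphisms.

72


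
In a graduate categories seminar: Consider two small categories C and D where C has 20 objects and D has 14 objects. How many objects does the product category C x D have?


The product category C x D has objects that are pairs (c, d).
Number of pairs = |Ob(C)| * |Ob(D)| = 20 * 14 = 280

280


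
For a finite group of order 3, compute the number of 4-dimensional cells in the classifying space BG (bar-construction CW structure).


In the bar-construction CW model of BG, the n-cells are indexed by
n-tuples [g_1|...|g_n] of non-identity elements of G (degenerate
simplices with some g_i = e do not contribute cells), so there are
(|G| - 1)^n n-cells.
For dim = 4 with |G| = 3:
cells = (3 - 1)^4 = 2^4 = 16

16


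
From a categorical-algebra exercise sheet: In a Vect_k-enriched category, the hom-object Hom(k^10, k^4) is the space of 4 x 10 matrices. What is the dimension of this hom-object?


In Vect-enriched categories, Hom(k^n, k^m) is the space of m x n matrices.
dim(Hom(k^10, k^4)) = 4 * 10 = 40

40


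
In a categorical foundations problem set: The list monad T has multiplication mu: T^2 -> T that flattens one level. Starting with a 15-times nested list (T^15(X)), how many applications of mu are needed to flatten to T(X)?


Each application of mu: T^2 -> T removes one layer of nesting.
Starting at depth 15 (i.e., T^15(X)), we need to reach T(X).
Number of mu applications = 15 - 1 = 14

14


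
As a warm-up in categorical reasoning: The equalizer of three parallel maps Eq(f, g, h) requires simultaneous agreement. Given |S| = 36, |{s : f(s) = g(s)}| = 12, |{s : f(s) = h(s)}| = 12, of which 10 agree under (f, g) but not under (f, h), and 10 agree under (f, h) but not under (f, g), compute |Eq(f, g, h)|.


Eq(f, g, h) is the triple-agreement set: points in S where all three
maps take the same value. Using inclusion-exclusion on the pairwise data:
Pair (f, g) agrees on 12 points; pair (f, h) on 12 points.
Points agreeing under (f, g) but not (f, h) = 10; under (f, h) but not (f, g) = 10.
Triple-agreement = agreement-in-(f, g) minus points that agree under (f, g) but not (f, h):
|Eq(f, g, h)| = 12 - 10 = 2
(cross-check via (f, h): 12 - 10 = 2.)

2


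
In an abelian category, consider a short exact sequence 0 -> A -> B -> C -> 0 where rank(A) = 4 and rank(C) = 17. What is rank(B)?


For a short exact sequence 0 -> A -> B -> C -> 0,
rank is additive: rank(B) = rank(A) + rank(C).
rank(B) = 4 + 17 = 21

21


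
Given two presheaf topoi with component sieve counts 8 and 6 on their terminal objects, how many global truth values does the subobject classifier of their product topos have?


In a product of presheaf topoi E_1 x E_2, the subobject classifier
is Omega = Omega_1 x Omega_2 (componentwise), so
|Omega(top)| = |Omega_1(top_1)| * |Omega_2(top_2)|.
= 8 * 6 = 48.

48


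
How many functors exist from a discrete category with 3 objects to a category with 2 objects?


A functor from a discrete category C to D is determined by
where each object maps. Each of the 3 objects of C can map
to any of the 2 objects of D independently.
Number of functors = 2^3 = 8

8
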